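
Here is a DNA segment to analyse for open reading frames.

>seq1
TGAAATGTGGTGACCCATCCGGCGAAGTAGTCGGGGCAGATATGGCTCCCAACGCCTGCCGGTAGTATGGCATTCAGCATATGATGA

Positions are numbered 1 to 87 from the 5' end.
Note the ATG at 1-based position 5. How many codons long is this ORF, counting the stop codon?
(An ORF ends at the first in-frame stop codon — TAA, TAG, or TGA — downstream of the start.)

Codons from position 5: ATG (5–7), TGG (8–10), TGA (11–13).
TGA is the first in-frame stop; that's 3 codons including the stop.

3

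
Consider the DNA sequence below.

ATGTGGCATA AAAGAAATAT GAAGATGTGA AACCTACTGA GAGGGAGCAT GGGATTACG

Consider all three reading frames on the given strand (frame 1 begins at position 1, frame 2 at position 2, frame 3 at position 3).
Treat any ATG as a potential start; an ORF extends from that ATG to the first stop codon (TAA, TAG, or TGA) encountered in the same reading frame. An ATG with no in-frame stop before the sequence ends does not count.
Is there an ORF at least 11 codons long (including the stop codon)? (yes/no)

Frame 1: ATG TGG CAT AAA AGA AAT ATG AAG ATG TGA AAC CTA CTG AGA GGG AGC ATG GGA TTA — ATG at 1, stop TGA at 28 → 30 nt; ATG at 19, stop TGA at 28 → 12 nt; ATG at 25, stop TGA at 28 → 6 nt.
Frame 2: TGT GGC ATA AAA GAA ATA TGA AGA TGT GAA ACC TAC TGA GAG GGA GCA TGG GAT TAC — no ATG→stop ORF.
Frame 3: GTG GCA TAA AAG AAA TAT GAA GAT GTG AAA CCT ACT GAG AGG GAG CAT GGG ATT ACG — no ATG→stop ORF.
Largest ORF found is 10 codons < 11, so no.

no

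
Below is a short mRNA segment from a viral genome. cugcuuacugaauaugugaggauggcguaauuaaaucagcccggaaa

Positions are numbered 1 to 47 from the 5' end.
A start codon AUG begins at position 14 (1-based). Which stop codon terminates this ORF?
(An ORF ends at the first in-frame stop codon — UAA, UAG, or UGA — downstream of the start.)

UGA

Codons from position 14: AUG (14–16), UGA (17–19).
The first in-frame stop codon is UGA.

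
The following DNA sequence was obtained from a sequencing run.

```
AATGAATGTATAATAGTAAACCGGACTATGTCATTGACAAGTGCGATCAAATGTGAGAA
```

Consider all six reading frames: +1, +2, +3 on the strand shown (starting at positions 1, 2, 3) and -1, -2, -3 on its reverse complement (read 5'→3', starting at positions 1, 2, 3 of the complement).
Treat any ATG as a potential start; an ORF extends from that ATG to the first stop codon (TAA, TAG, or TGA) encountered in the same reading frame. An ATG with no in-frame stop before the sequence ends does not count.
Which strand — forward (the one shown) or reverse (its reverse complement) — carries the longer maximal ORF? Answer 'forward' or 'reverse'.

Reverse complement (5'→3'): TTCTCACATTTGATCGCACTTGTCAATGACATAGTCCGGTTTACTATTATACATTCATT
Frame +1: AAT GAA TGT ATA ATA GTA AAC CGG ACT ATG TCA TTG ACA AGT GCG ATC AAA TGT GAG — no ATG→stop ORF.
Frame +2: ATG AAT GTA TAA TAG TAA ACC GGA CTA TGT CAT TGA CAA GTG CGA TCA AAT GTG AGA — ATG at 2, stop TAA at 11 → 12 nt.
Frame +3: TGA ATG TAT AAT AGT AAA CCG GAC TAT GTC ATT GAC AAG TGC GAT CAA ATG TGA GAA — ATG at 6, stop TGA at 54 → 51 nt; ATG at 51, stop TGA at 54 → 6 nt.
Frame -1: TTC TCA CAT TTG ATC GCA CTT GTC AAT GAC ATA GTC CGG TTT ACT ATT ATA CAT TCA — no ATG→stop ORF.
Frame -2: TCT CAC ATT TGA TCG CAC TTG TCA ATG ACA TAG TCC GGT TTA CTA TTA TAC ATT CAT — ATG at 26, stop TAG at 32 → 9 nt.
Frame -3: CTC ACA TTT GAT CGC ACT TGT CAA TGA CAT AGT CCG GTT TAC TAT TAT ACA TTC ATT — no ATG→stop ORF.
Forward-strand max 51 nt; reverse-strand max 9 nt. The forward strand has the longer ORF.

forward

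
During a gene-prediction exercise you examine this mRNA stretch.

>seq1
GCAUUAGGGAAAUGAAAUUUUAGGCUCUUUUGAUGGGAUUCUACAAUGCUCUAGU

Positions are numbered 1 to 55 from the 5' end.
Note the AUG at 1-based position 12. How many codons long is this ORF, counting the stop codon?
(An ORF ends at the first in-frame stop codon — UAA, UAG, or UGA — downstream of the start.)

Codons from position 12: AUG (12–14), AAA (15–17), UUU (18–20), UAG (21–23).
UAG is the first in-frame stop; that's 4 codons including the stop.

4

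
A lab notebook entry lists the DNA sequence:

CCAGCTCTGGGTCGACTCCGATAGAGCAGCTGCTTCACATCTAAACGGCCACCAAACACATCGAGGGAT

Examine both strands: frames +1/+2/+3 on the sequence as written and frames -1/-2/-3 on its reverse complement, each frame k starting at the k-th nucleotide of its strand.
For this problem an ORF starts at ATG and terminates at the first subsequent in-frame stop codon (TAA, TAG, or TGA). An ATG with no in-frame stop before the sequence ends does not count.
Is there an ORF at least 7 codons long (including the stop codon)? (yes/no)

yes

Reverse complement (5'→3'): ATCCCTCGATGTGTTTGGTGGCCGTTTAGATGTGAAGCAGCTGCTCTATCGGAGTCGACCCAGAGCTGG
Frame +1: CCA GCT CTG GGT CGA CTC CGA TAG AGC AGC TGC TTC ACA TCT AAA CGG CCA CCA AAC ACA TCG AGG GAT — no ATG→stop ORF.
Frame +2: CAG CTC TGG GTC GAC TCC GAT AGA GCA GCT GCT TCA CAT CTA AAC GGC CAC CAA ACA CAT CGA GGG — no ATG→stop ORF.
Frame +3: AGC TCT GGG TCG ACT CCG ATA GAG CAG CTG CTT CAC ATC TAA ACG GCC ACC AAA CAC ATC GAG GGA — no ATG→stop ORF.
Frame -1: ATC CCT CGA TGT GTT TGG TGG CCG TTT AGA TGT GAA GCA GCT GCT CTA TCG GAG TCG ACC CAG AGC TGG — no ATG→stop ORF.
Frame -2: TCC CTC GAT GTG TTT GGT GGC CGT TTA GAT GTG AAG CAG CTG CTC TAT CGG AGT CGA CCC AGA GCT — no ATG→stop ORF.
Frame -3: CCC TCG ATG TGT TTG GTG GCC GTT TAG ATG TGA AGC AGC TGC TCT ATC GGA GTC GAC CCA GAG CTG — ATG at 9, stop TAG at 27 → 21 nt; ATG at 30, stop TGA at 33 → 6 nt.
Frame -3 has an ORF of 7 codons (positions 9–29) ≥ 7, so yes.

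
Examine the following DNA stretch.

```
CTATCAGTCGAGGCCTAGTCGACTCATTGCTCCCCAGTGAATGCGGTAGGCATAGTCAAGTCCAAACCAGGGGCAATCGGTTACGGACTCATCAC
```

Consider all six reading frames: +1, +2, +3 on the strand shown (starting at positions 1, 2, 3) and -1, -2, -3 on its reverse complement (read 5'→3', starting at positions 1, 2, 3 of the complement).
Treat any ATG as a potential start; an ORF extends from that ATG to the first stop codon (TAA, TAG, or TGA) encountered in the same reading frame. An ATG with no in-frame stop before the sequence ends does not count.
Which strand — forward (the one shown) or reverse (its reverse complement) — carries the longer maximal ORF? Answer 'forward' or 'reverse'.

Reverse complement (5'→3'): GTGATGAGTCCGTAACCGATTGCCCCTGGTTTGGACTTGACTATGCCTACCGCATTCACTGGGGAGCAATGAGTCGACTAGGCCTCGACTGATAG
Frame +1: CTA TCA GTC GAG GCC TAG TCG ACT CAT TGC TCC CCA GTG AAT GCG GTA GGC ATA GTC AAG TCC AAA CCA GGG GCA ATC GGT TAC GGA CTC ATC — no ATG→stop ORF.
Frame +2: TAT CAG TCG AGG CCT AGT CGA CTC ATT GCT CCC CAG TGA ATG CGG TAG GCA TAG TCA AGT CCA AAC CAG GGG CAA TCG GTT ACG GAC TCA TCA — ATG at 41, stop TAG at 47 → 9 nt.
Frame +3: ATC AGT CGA GGC CTA GTC GAC TCA TTG CTC CCC AGT GAA TGC GGT AGG CAT AGT CAA GTC CAA ACC AGG GGC AAT CGG TTA CGG ACT CAT CAC — no ATG→stop ORF.
Frame -1: GTG ATG AGT CCG TAA CCG ATT GCC CCT GGT TTG GAC TTG ACT ATG CCT ACC GCA TTC ACT GGG GAG CAA TGA GTC GAC TAG GCC TCG ACT GAT — ATG at 4, stop TAA at 13 → 12 nt; ATG at 43, stop TGA at 70 → 30 nt.
Frame -2: TGA TGA GTC CGT AAC CGA TTG CCC CTG GTT TGG ACT TGA CTA TGC CTA CCG CAT TCA CTG GGG AGC AAT GAG TCG ACT AGG CCT CGA CTG ATA — no ATG→stop ORF.
Frame -3: GAT GAG TCC GTA ACC GAT TGC CCC TGG TTT GGA CTT GAC TAT GCC TAC CGC ATT CAC TGG GGA GCA ATG AGT CGA CTA GGC CTC GAC TGA TAG — ATG at 69, stop TGA at 90 → 24 nt.
Forward-strand max 9 nt; reverse-strand max 30 nt. The reverse strand has the longer ORF.

reverse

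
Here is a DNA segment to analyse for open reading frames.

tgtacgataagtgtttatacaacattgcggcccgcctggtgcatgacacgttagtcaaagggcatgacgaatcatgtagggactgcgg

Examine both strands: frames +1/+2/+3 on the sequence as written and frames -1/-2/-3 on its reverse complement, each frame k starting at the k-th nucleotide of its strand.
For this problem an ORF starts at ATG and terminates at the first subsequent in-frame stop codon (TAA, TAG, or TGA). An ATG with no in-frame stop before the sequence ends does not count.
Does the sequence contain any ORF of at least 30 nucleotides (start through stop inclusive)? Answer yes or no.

yes

Reverse complement (5'→3'): CCGCAGTCCCTACATGATTCGTCATGCCCTTTGACTAACGTGTCATGCACCAGGCGGGCCGCAATGTTGTATAAACACTTATCGTACA
Frame +1: TGT ACG ATA AGT GTT TAT ACA ACA TTG CGG CCC GCC TGG TGC ATG ACA CGT TAG TCA AAG GGC ATG ACG AAT CAT GTA GGG ACT GCG — ATG at 43, stop TAG at 52 → 12 nt.
Frame +2: GTA CGA TAA GTG TTT ATA CAA CAT TGC GGC CCG CCT GGT GCA TGA CAC GTT AGT CAA AGG GCA TGA CGA ATC ATG TAG GGA CTG CGG — ATG at 74, stop TAG at 77 → 6 nt.
Frame +3: TAC GAT AAG TGT TTA TAC AAC ATT GCG GCC CGC CTG GTG CAT GAC ACG TTA GTC AAA GGG CAT GAC GAA TCA TGT AGG GAC TGC — no ATG→stop ORF.
Frame -1: CCG CAG TCC CTA CAT GAT TCG TCA TGC CCT TTG ACT AAC GTG TCA TGC ACC AGG CGG GCC GCA ATG TTG TAT AAA CAC TTA TCG TAC — no ATG→stop ORF.
Frame -2: CGC AGT CCC TAC ATG ATT CGT CAT GCC CTT TGA CTA ACG TGT CAT GCA CCA GGC GGG CCG CAA TGT TGT ATA AAC ACT TAT CGT ACA — ATG at 14, stop TGA at 32 → 21 nt.
Frame -3: GCA GTC CCT ACA TGA TTC GTC ATG CCC TTT GAC TAA CGT GTC ATG CAC CAG GCG GGC CGC AAT GTT GTA TAA ACA CTT ATC GTA — ATG at 24, stop TAA at 36 → 15 nt; ATG at 45, stop TAA at 72 → 30 nt.
Frame -3 has an ORF of 30 nucleotides (positions 45–74) ≥ 30, so yes.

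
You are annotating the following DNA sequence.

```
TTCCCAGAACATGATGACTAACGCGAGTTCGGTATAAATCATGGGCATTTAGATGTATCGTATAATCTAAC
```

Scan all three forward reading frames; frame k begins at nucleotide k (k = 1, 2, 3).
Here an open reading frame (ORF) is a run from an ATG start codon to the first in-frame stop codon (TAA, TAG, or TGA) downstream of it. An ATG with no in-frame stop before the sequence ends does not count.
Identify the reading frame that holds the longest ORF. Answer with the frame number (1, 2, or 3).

Frame 1: TTC CCA GAA CAT GAT GAC TAA CGC GAG TTC GGT ATA AAT CAT GGG CAT TTA GAT GTA TCG TAT AAT CTA — no ATG→stop ORF.
Frame 2: TCC CAG AAC ATG ATG ACT AAC GCG AGT TCG GTA TAA ATC ATG GGC ATT TAG ATG TAT CGT ATA ATC TAA — ATG at 11, stop TAA at 35 → 27 nt; ATG at 14, stop TAA at 35 → 24 nt; ATG at 41, stop TAG at 50 → 12 nt; ATG at 53, stop TAA at 68 → 18 nt.
Frame 3: CCC AGA ACA TGA TGA CTA ACG CGA GTT CGG TAT AAA TCA TGG GCA TTT AGA TGT ATC GTA TAA TCT AAC — no ATG→stop ORF.
Longest ORF is 27 nt in frame 2 (positions 11–37).

2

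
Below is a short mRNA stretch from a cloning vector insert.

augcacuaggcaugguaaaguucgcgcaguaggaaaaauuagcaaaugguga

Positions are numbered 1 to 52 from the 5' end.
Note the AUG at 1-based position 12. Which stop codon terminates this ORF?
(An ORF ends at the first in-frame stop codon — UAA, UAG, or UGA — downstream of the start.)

Codons from position 12: AUG (12–14), GUA (15–17), AAG (18–20), UUC (21–23), GCG (24–26), CAG (27–29), UAG (30–32).
The first in-frame stop codon is UAG.

UAG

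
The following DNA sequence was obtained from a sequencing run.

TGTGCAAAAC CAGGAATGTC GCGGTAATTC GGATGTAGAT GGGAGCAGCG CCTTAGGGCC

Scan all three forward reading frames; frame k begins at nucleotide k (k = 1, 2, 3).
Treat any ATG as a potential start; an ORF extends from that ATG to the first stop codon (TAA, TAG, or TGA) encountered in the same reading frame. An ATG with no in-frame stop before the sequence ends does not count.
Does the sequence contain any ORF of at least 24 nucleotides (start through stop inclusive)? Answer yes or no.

Frame 1: TGT GCA AAA CCA GGA ATG TCG CGG TAA TTC GGA TGT AGA TGG GAG CAG CGC CTT AGG GCC — ATG at 16, stop TAA at 25 → 12 nt.
Frame 2: GTG CAA AAC CAG GAA TGT CGC GGT AAT TCG GAT GTA GAT GGG AGC AGC GCC TTA GGG — no ATG→stop ORF.
Frame 3: TGC AAA ACC AGG AAT GTC GCG GTA ATT CGG ATG TAG ATG GGA GCA GCG CCT TAG GGC — ATG at 33, stop TAG at 36 → 6 nt; ATG at 39, stop TAG at 54 → 18 nt.
Largest ORF found is 18 nucleotides < 24, so no.

no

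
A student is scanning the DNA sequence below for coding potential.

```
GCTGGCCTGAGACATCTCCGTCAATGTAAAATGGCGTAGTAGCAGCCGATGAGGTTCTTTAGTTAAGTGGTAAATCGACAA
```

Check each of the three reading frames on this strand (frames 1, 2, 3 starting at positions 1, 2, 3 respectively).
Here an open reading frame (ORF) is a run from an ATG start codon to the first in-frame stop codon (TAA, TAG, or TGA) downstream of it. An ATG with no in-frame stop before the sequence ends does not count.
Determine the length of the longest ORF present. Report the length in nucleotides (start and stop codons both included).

18

Frame 1: GCT GGC CTG AGA CAT CTC CGT CAA TGT AAA ATG GCG TAG TAG CAG CCG ATG AGG TTC TTT AGT TAA GTG GTA AAT CGA CAA — ATG at 31, stop TAG at 37 → 9 nt; ATG at 49, stop TAA at 64 → 18 nt.
Frame 2: CTG GCC TGA GAC ATC TCC GTC AAT GTA AAA TGG CGT AGT AGC AGC CGA TGA GGT TCT TTA GTT AAG TGG TAA ATC GAC — no ATG→stop ORF.
Frame 3: TGG CCT GAG ACA TCT CCG TCA ATG TAA AAT GGC GTA GTA GCA GCC GAT GAG GTT CTT TAG TTA AGT GGT AAA TCG ACA — ATG at 24, stop TAA at 27 → 6 nt.
Longest: frame 1, positions 49–66, 18 nt = 6 codons = 5 aa. → 18 nucleotides.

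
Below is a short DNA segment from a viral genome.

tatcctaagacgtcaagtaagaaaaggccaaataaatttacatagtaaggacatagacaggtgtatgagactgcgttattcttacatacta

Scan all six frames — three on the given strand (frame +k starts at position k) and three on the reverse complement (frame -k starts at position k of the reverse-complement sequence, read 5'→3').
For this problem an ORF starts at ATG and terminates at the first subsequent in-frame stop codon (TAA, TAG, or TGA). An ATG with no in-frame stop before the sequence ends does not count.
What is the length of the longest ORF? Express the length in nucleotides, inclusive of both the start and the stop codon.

42

Reverse complement (5'→3'): TAGTATGTAAGAATAACGCAGTCTCATACACCTGTCTATGTCCTTACTATGTAAATTTATTTGGCCTTTTCTTACTTGACGTCTTAGGATA
Frame +1: TAT CCT AAG ACG TCA AGT AAG AAA AGG CCA AAT AAA TTT ACA TAG TAA GGA CAT AGA CAG GTG TAT GAG ACT GCG TTA TTC TTA CAT ACT — no ATG→stop ORF.
Frame +2: ATC CTA AGA CGT CAA GTA AGA AAA GGC CAA ATA AAT TTA CAT AGT AAG GAC ATA GAC AGG TGT ATG AGA CTG CGT TAT TCT TAC ATA CTA — no ATG→stop ORF.
Frame +3: TCC TAA GAC GTC AAG TAA GAA AAG GCC AAA TAA ATT TAC ATA GTA AGG ACA TAG ACA GGT GTA TGA GAC TGC GTT ATT CTT ACA TAC — no ATG→stop ORF.
Frame -1: TAG TAT GTA AGA ATA ACG CAG TCT CAT ACA CCT GTC TAT GTC CTT ACT ATG TAA ATT TAT TTG GCC TTT TCT TAC TTG ACG TCT TAG GAT — ATG at 49, stop TAA at 52 → 6 nt.
Frame -2: AGT ATG TAA GAA TAA CGC AGT CTC ATA CAC CTG TCT ATG TCC TTA CTA TGT AAA TTT ATT TGG CCT TTT CTT ACT TGA CGT CTT AGG ATA — ATG at 5, stop TAA at 8 → 6 nt; ATG at 38, stop TGA at 77 → 42 nt.
Frame -3: GTA TGT AAG AAT AAC GCA GTC TCA TAC ACC TGT CTA TGT CCT TAC TAT GTA AAT TTA TTT GGC CTT TTC TTA CTT GAC GTC TTA GGA — no ATG→stop ORF.
Longest: frame -2, positions 38–79, 42 nt = 14 codons = 13 aa. → 42 nucleotides.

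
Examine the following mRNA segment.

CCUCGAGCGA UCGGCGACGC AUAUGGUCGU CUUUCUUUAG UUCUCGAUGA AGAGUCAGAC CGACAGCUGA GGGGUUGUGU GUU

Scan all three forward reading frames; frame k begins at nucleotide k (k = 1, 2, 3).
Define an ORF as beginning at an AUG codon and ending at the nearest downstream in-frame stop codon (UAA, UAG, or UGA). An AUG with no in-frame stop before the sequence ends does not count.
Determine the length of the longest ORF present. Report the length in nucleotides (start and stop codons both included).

Frame 1: CCU CGA GCG AUC GGC GAC GCA UAU GGU CGU CUU UCU UUA GUU CUC GAU GAA GAG UCA GAC CGA CAG CUG AGG GGU UGU GUG — no AUG→stop ORF.
Frame 2: CUC GAG CGA UCG GCG ACG CAU AUG GUC GUC UUU CUU UAG UUC UCG AUG AAG AGU CAG ACC GAC AGC UGA GGG GUU GUG UGU — AUG at 23, stop UAG at 38 → 18 nt; AUG at 47, stop UGA at 68 → 24 nt.
Frame 3: UCG AGC GAU CGG CGA CGC AUA UGG UCG UCU UUC UUU AGU UCU CGA UGA AGA GUC AGA CCG ACA GCU GAG GGG UUG UGU GUU — no AUG→stop ORF.
Longest: frame 2, positions 47–70, 24 nt = 8 codons = 7 aa. → 24 nucleotides.

24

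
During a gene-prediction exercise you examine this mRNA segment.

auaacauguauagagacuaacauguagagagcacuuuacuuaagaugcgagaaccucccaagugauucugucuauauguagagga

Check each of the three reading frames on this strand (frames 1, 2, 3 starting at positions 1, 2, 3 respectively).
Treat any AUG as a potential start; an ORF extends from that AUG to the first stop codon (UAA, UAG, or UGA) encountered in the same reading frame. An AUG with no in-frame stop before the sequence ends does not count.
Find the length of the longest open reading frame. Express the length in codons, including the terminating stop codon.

7

Frame 1: AUA ACA UGU AUA GAG ACU AAC AUG UAG AGA GCA CUU UAC UUA AGA UGC GAG AAC CUC CCA AGU GAU UCU GUC UAU AUG UAG AGG — AUG at 22, stop UAG at 25 → 6 nt; AUG at 76, stop UAG at 79 → 6 nt.
Frame 2: UAA CAU GUA UAG AGA CUA ACA UGU AGA GAG CAC UUU ACU UAA GAU GCG AGA ACC UCC CAA GUG AUU CUG UCU AUA UGU AGA GGA — no AUG→stop ORF.
Frame 3: AAC AUG UAU AGA GAC UAA CAU GUA GAG AGC ACU UUA CUU AAG AUG CGA GAA CCU CCC AAG UGA UUC UGU CUA UAU GUA GAG — AUG at 6, stop UAA at 18 → 15 nt; AUG at 45, stop UGA at 63 → 21 nt.
Longest: frame 3, positions 45–65, 21 nt = 7 codons = 6 aa. → 7 codons.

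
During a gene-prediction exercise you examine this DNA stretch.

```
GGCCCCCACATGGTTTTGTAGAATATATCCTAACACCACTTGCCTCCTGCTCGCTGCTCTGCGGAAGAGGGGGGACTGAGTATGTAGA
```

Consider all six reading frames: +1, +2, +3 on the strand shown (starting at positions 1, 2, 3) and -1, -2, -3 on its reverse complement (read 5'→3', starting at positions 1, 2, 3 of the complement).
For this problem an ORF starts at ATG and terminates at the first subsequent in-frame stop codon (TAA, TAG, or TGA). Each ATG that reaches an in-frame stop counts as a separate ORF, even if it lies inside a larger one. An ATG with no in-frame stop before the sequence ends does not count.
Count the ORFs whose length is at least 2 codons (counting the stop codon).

2

Reverse complement (5'→3'): TCTACATACTCAGTCCCCCCTCTTCCGCAGAGCAGCGAGCAGGAGGCAAGTGGTGTTAGGATATATTCTACAAAACCATGTGGGGGCC
Frame +1: GGC CCC CAC ATG GTT TTG TAG AAT ATA TCC TAA CAC CAC TTG CCT CCT GCT CGC TGC TCT GCG GAA GAG GGG GGA CTG AGT ATG TAG — ATG at 10, stop TAG at 19 → 12 nt; ATG at 82, stop TAG at 85 → 6 nt.
Frame +2: GCC CCC ACA TGG TTT TGT AGA ATA TAT CCT AAC ACC ACT TGC CTC CTG CTC GCT GCT CTG CGG AAG AGG GGG GAC TGA GTA TGT AGA — no ATG→stop ORF.
Frame +3: CCC CCA CAT GGT TTT GTA GAA TAT ATC CTA ACA CCA CTT GCC TCC TGC TCG CTG CTC TGC GGA AGA GGG GGG ACT GAG TAT GTA — no ATG→stop ORF.
Frame -1: TCT ACA TAC TCA GTC CCC CCT CTT CCG CAG AGC AGC GAG CAG GAG GCA AGT GGT GTT AGG ATA TAT TCT ACA AAA CCA TGT GGG GGC — no ATG→stop ORF.
Frame -2: CTA CAT ACT CAG TCC CCC CTC TTC CGC AGA GCA GCG AGC AGG AGG CAA GTG GTG TTA GGA TAT ATT CTA CAA AAC CAT GTG GGG GCC — no ATG→stop ORF.
Frame -3: TAC ATA CTC AGT CCC CCC TCT TCC GCA GAG CAG CGA GCA GGA GGC AAG TGG TGT TAG GAT ATA TTC TAC AAA ACC ATG TGG GGG — no ATG→stop ORF.
ORFs ≥ 2 codons: frame +1 10–21 (4 codons), frame +1 82–87 (2 codons). Count = 2.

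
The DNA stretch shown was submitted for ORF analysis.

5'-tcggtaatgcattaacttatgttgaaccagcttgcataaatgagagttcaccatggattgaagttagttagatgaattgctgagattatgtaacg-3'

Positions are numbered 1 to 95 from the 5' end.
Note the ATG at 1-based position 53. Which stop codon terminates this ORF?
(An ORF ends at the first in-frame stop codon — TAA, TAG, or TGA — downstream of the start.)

Codons from position 53: ATG (53–55), GAT (56–58), TGA (59–61).
The first in-frame stop codon is TGA.

TGA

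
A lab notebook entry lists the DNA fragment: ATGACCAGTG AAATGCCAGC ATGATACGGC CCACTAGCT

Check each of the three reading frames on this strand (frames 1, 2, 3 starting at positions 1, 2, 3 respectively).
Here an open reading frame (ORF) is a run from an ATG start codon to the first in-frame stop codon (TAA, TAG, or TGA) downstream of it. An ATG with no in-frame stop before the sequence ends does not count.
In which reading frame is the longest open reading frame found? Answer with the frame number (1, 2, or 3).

Frame 1: ATG ACC AGT GAA ATG CCA GCA TGA TAC GGC CCA CTA GCT — ATG at 1, stop TGA at 22 → 24 nt; ATG at 13, stop TGA at 22 → 12 nt.
Frame 2: TGA CCA GTG AAA TGC CAG CAT GAT ACG GCC CAC TAG — no ATG→stop ORF.
Frame 3: GAC CAG TGA AAT GCC AGC ATG ATA CGG CCC ACT AGC — no ATG→stop ORF.
Longest ORF is 24 nt in frame 1 (positions 1–24).

1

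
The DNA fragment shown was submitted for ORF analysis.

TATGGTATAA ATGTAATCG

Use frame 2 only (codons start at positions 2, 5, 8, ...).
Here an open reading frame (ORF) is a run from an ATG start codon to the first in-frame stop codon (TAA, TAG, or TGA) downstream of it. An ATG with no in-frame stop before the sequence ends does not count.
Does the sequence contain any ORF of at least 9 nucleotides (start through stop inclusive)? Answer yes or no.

yes

Frame 2: ATG GTA TAA ATG TAA TCG — ATG at 2, stop TAA at 8 → 9 nt; ATG at 11, stop TAA at 14 → 6 nt.
Frame 2 has an ORF of 9 nucleotides (positions 2–10) ≥ 9, so yes.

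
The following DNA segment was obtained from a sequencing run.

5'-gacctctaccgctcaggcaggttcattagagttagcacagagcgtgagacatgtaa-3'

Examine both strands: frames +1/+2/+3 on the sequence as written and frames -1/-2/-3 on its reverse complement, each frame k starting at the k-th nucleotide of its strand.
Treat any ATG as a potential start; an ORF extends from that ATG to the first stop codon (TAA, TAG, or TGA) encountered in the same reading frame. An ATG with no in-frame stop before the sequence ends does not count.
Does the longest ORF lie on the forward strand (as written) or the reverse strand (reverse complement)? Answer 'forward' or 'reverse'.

reverse

Reverse complement (5'→3'): TTACATGTCTCACGCTCTGTGCTAACTCTAATGAACCTGCCTGAGCGGTAGAGGTC
Frame +1: GAC CTC TAC CGC TCA GGC AGG TTC ATT AGA GTT AGC ACA GAG CGT GAG ACA TGT — no ATG→stop ORF.
Frame +2: ACC TCT ACC GCT CAG GCA GGT TCA TTA GAG TTA GCA CAG AGC GTG AGA CAT GTA — no ATG→stop ORF.
Frame +3: CCT CTA CCG CTC AGG CAG GTT CAT TAG AGT TAG CAC AGA GCG TGA GAC ATG TAA — ATG at 51, stop TAA at 54 → 6 nt.
Frame -1: TTA CAT GTC TCA CGC TCT GTG CTA ACT CTA ATG AAC CTG CCT GAG CGG TAG AGG — ATG at 31, stop TAG at 49 → 21 nt.
Frame -2: TAC ATG TCT CAC GCT CTG TGC TAA CTC TAA TGA ACC TGC CTG AGC GGT AGA GGT — ATG at 5, stop TAA at 23 → 21 nt.
Frame -3: ACA TGT CTC ACG CTC TGT GCT AAC TCT AAT GAA CCT GCC TGA GCG GTA GAG GTC — no ATG→stop ORF.
Forward-strand max 6 nt; reverse-strand max 21 nt. The reverse strand has the longer ORF.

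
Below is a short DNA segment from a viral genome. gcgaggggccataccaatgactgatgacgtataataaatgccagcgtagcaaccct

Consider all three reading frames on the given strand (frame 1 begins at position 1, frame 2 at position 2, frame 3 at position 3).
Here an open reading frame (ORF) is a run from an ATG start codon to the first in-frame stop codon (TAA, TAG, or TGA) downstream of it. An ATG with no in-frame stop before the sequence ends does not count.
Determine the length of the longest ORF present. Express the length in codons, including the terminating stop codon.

Frame 1: GCG AGG GGC CAT ACC AAT GAC TGA TGA CGT ATA ATA AAT GCC AGC GTA GCA ACC — no ATG→stop ORF.
Frame 2: CGA GGG GCC ATA CCA ATG ACT GAT GAC GTA TAA TAA ATG CCA GCG TAG CAA CCC — ATG at 17, stop TAA at 32 → 18 nt; ATG at 38, stop TAG at 47 → 12 nt.
Frame 3: GAG GGG CCA TAC CAA TGA CTG ATG ACG TAT AAT AAA TGC CAG CGT AGC AAC CCT — no ATG→stop ORF.
Longest: frame 2, positions 17–34, 18 nt = 6 codons = 5 aa. → 6 codons.

6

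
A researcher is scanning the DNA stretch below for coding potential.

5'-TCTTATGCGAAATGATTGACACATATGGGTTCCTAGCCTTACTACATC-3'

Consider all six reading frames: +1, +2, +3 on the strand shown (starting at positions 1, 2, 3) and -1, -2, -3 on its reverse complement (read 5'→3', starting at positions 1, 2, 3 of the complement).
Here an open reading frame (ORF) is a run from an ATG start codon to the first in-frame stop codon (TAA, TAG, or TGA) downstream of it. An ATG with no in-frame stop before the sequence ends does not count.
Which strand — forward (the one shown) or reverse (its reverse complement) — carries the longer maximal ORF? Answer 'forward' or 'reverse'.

forward

Reverse complement (5'→3'): GATGTAGTAAGGCTAGGAACCCATATGTGTCAATCATTTCGCATAAGA
Frame +1: TCT TAT GCG AAA TGA TTG ACA CAT ATG GGT TCC TAG CCT TAC TAC ATC — ATG at 25, stop TAG at 34 → 12 nt.
Frame +2: CTT ATG CGA AAT GAT TGA CAC ATA TGG GTT CCT AGC CTT ACT ACA — ATG at 5, stop TGA at 17 → 15 nt.
Frame +3: TTA TGC GAA ATG ATT GAC ACA TAT GGG TTC CTA GCC TTA CTA CAT — no ATG→stop ORF.
Frame -1: GAT GTA GTA AGG CTA GGA ACC CAT ATG TGT CAA TCA TTT CGC ATA AGA — no ATG→stop ORF.
Frame -2: ATG TAG TAA GGC TAG GAA CCC ATA TGT GTC AAT CAT TTC GCA TAA — ATG at 2, stop TAG at 5 → 6 nt.
Frame -3: TGT AGT AAG GCT AGG AAC CCA TAT GTG TCA ATC ATT TCG CAT AAG — no ATG→stop ORF.
Forward-strand max 15 nt; reverse-strand max 6 nt. The forward strand has the longer ORF.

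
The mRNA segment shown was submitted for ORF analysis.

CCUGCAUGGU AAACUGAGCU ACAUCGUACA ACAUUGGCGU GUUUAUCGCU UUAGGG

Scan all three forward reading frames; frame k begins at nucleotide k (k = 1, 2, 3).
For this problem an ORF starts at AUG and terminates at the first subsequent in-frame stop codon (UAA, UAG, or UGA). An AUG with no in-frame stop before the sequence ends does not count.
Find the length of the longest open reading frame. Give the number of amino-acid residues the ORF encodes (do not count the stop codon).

3

Frame 1: CCU GCA UGG UAA ACU GAG CUA CAU CGU ACA ACA UUG GCG UGU UUA UCG CUU UAG — no AUG→stop ORF.
Frame 2: CUG CAU GGU AAA CUG AGC UAC AUC GUA CAA CAU UGG CGU GUU UAU CGC UUU AGG — no AUG→stop ORF.
Frame 3: UGC AUG GUA AAC UGA GCU ACA UCG UAC AAC AUU GGC GUG UUU AUC GCU UUA GGG — AUG at 6, stop UGA at 15 → 12 nt.
Longest: frame 3, positions 6–17, 12 nt = 4 codons = 3 aa. → 3 amino acids.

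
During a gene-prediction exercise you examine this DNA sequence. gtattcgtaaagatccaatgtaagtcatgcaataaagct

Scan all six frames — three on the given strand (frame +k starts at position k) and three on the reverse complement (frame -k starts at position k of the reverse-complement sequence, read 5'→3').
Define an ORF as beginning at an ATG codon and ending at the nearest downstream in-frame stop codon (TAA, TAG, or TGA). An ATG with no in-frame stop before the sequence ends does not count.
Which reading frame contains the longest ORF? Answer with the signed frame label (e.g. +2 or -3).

+3

Reverse complement (5'→3'): AGCTTTATTGCATGACTTACATTGGATCTTTACGAATAC
Frame +1: GTA TTC GTA AAG ATC CAA TGT AAG TCA TGC AAT AAA GCT — no ATG→stop ORF.
Frame +2: TAT TCG TAA AGA TCC AAT GTA AGT CAT GCA ATA AAG — no ATG→stop ORF.
Frame +3: ATT CGT AAA GAT CCA ATG TAA GTC ATG CAA TAA AGC — ATG at 18, stop TAA at 21 → 6 nt; ATG at 27, stop TAA at 33 → 9 nt.
Frame -1: AGC TTT ATT GCA TGA CTT ACA TTG GAT CTT TAC GAA TAC — no ATG→stop ORF.
Frame -2: GCT TTA TTG CAT GAC TTA CAT TGG ATC TTT ACG AAT — no ATG→stop ORF.
Frame -3: CTT TAT TGC ATG ACT TAC ATT GGA TCT TTA CGA ATA — no ATG→stop ORF.
Longest ORF is 9 nt in frame +3 (positions 27–35).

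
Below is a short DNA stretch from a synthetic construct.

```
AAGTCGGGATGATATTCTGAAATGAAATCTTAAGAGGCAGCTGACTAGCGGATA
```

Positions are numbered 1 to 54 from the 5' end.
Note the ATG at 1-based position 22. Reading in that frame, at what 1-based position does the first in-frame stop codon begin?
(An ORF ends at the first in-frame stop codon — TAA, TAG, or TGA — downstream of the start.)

31

Codons from position 22: ATG (22–24), AAA (25–27), TCT (28–30), TAA (31–33).
TAA is a stop codon; it begins at position 31.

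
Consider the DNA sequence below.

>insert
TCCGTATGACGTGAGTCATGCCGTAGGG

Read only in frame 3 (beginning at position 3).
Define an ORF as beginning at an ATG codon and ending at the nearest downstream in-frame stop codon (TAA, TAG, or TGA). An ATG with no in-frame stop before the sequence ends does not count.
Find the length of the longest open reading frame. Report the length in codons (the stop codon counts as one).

3

Frame 3: CGT ATG ACG TGA GTC ATG CCG TAG — ATG at 6, stop TGA at 12 → 9 nt; ATG at 18, stop TAG at 24 → 9 nt.
Longest: frame 3, positions 6–14, 9 nt = 3 codons = 2 aa. → 3 codons.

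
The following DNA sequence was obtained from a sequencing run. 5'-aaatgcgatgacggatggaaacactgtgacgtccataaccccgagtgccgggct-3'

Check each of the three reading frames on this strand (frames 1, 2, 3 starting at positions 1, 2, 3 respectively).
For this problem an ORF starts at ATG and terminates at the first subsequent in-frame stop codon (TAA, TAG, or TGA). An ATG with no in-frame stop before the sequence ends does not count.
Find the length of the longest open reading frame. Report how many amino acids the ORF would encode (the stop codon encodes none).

Frame 1: AAA TGC GAT GAC GGA TGG AAA CAC TGT GAC GTC CAT AAC CCC GAG TGC CGG GCT — no ATG→stop ORF.
Frame 2: AAT GCG ATG ACG GAT GGA AAC ACT GTG ACG TCC ATA ACC CCG AGT GCC GGG — no ATG→stop ORF.
Frame 3: ATG CGA TGA CGG ATG GAA ACA CTG TGA CGT CCA TAA CCC CGA GTG CCG GGC — ATG at 3, stop TGA at 9 → 9 nt; ATG at 15, stop TGA at 27 → 15 nt.
Longest: frame 3, positions 15–29, 15 nt = 5 codons = 4 aa. → 4 amino acids.

4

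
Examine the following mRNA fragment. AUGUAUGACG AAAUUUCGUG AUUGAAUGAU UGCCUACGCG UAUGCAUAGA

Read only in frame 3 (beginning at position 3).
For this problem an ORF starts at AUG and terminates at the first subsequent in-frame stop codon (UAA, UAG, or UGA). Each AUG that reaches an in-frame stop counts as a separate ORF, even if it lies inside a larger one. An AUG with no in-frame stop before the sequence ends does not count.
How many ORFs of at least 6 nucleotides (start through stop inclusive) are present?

0

Frame 3: GUA UGA CGA AAU UUC GUG AUU GAA UGA UUG CCU ACG CGU AUG CAU AGA — no AUG→stop ORF.
No ORF reaches 6 nucleotides. Count = 0.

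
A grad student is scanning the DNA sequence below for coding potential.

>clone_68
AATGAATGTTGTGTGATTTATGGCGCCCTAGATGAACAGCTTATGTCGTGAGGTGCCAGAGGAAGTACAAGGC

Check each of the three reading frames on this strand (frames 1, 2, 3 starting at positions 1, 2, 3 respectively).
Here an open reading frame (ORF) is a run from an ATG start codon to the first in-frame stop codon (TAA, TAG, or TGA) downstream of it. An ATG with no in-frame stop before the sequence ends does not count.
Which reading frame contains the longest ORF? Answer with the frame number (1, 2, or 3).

Frame 1: AAT GAA TGT TGT GTG ATT TAT GGC GCC CTA GAT GAA CAG CTT ATG TCG TGA GGT GCC AGA GGA AGT ACA AGG — ATG at 43, stop TGA at 49 → 9 nt.
Frame 2: ATG AAT GTT GTG TGA TTT ATG GCG CCC TAG ATG AAC AGC TTA TGT CGT GAG GTG CCA GAG GAA GTA CAA GGC — ATG at 2, stop TGA at 14 → 15 nt; ATG at 20, stop TAG at 29 → 12 nt.
Frame 3: TGA ATG TTG TGT GAT TTA TGG CGC CCT AGA TGA ACA GCT TAT GTC GTG AGG TGC CAG AGG AAG TAC AAG — ATG at 6, stop TGA at 33 → 30 nt.
Longest ORF is 30 nt in frame 3 (positions 6–35).

3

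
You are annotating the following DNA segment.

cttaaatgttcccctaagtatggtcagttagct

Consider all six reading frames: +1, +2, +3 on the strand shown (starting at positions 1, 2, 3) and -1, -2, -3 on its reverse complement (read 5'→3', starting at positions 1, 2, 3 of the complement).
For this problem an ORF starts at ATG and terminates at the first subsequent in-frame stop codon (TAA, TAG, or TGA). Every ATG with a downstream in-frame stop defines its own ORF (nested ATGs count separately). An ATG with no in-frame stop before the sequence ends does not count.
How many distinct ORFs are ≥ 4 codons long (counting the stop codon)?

Reverse complement (5'→3'): AGCTAACTGACCATACTTAGGGGAACATTTAAG
Frame +1: CTT AAA TGT TCC CCT AAG TAT GGT CAG TTA GCT — no ATG→stop ORF.
Frame +2: TTA AAT GTT CCC CTA AGT ATG GTC AGT TAG — ATG at 20, stop TAG at 29 → 12 nt.
Frame +3: TAA ATG TTC CCC TAA GTA TGG TCA GTT AGC — ATG at 6, stop TAA at 15 → 12 nt.
Frame -1: AGC TAA CTG ACC ATA CTT AGG GGA ACA TTT AAG — no ATG→stop ORF.
Frame -2: GCT AAC TGA CCA TAC TTA GGG GAA CAT TTA — no ATG→stop ORF.
Frame -3: CTA ACT GAC CAT ACT TAG GGG AAC ATT TAA — no ATG→stop ORF.
ORFs ≥ 4 codons: frame +2 20–31 (4 codons), frame +3 6–17 (4 codons). Count = 2.

2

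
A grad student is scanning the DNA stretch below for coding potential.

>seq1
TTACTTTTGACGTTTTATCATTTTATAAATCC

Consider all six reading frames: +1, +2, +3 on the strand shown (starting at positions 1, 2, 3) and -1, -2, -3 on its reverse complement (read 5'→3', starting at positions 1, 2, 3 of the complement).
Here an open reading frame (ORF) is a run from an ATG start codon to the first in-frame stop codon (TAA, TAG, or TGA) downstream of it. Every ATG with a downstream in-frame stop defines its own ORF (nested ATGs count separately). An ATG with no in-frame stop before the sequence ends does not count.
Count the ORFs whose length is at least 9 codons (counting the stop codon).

0

Reverse complement (5'→3'): GGATTTATAAAATGATAAAACGTCAAAAGTAA
Frame +1: TTA CTT TTG ACG TTT TAT CAT TTT ATA AAT — no ATG→stop ORF.
Frame +2: TAC TTT TGA CGT TTT ATC ATT TTA TAA ATC — no ATG→stop ORF.
Frame +3: ACT TTT GAC GTT TTA TCA TTT TAT AAA TCC — no ATG→stop ORF.
Frame -1: GGA TTT ATA AAA TGA TAA AAC GTC AAA AGT — no ATG→stop ORF.
Frame -2: GAT TTA TAA AAT GAT AAA ACG TCA AAA GTA — no ATG→stop ORF.
Frame -3: ATT TAT AAA ATG ATA AAA CGT CAA AAG TAA — ATG at 12, stop TAA at 30 → 21 nt.
No ORF reaches 9 codons. Count = 0.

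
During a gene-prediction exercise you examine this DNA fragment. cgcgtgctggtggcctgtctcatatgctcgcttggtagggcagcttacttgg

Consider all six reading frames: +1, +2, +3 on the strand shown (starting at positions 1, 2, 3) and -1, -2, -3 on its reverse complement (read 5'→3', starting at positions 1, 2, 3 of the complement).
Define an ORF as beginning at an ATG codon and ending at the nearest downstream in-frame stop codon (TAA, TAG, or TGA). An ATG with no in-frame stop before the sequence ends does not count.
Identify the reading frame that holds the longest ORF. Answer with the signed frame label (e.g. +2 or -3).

+3

Reverse complement (5'→3'): CCAAGTAAGCTGCCCTACCAAGCGAGCATATGAGACAGGCCACCAGCACGCG
Frame +1: CGC GTG CTG GTG GCC TGT CTC ATA TGC TCG CTT GGT AGG GCA GCT TAC TTG — no ATG→stop ORF.
Frame +2: GCG TGC TGG TGG CCT GTC TCA TAT GCT CGC TTG GTA GGG CAG CTT ACT TGG — no ATG→stop ORF.
Frame +3: CGT GCT GGT GGC CTG TCT CAT ATG CTC GCT TGG TAG GGC AGC TTA CTT — ATG at 24, stop TAG at 36 → 15 nt.
Frame -1: CCA AGT AAG CTG CCC TAC CAA GCG AGC ATA TGA GAC AGG CCA CCA GCA CGC — no ATG→stop ORF.
Frame -2: CAA GTA AGC TGC CCT ACC AAG CGA GCA TAT GAG ACA GGC CAC CAG CAC GCG — no ATG→stop ORF.
Frame -3: AAG TAA GCT GCC CTA CCA AGC GAG CAT ATG AGA CAG GCC ACC AGC ACG — no ATG→stop ORF.
Longest ORF is 15 nt in frame +3 (positions 24–38).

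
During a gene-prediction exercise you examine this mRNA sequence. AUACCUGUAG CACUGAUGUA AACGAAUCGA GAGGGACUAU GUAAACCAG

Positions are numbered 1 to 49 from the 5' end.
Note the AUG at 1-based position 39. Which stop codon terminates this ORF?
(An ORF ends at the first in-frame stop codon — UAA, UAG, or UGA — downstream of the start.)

Codons from position 39: AUG (39–41), UAA (42–44).
The first in-frame stop codon is UAA.

UAA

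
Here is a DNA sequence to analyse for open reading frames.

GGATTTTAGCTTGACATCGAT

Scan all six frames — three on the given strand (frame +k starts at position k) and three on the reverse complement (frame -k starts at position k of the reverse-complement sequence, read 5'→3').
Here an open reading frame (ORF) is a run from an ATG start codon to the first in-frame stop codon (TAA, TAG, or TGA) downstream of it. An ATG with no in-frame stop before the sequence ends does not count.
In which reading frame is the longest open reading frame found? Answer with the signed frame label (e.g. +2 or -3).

Reverse complement (5'→3'): ATCGATGTCAAGCTAAAATCC
Frame +1: GGA TTT TAG CTT GAC ATC GAT — no ATG→stop ORF.
Frame +2: GAT TTT AGC TTG ACA TCG — no ATG→stop ORF.
Frame +3: ATT TTA GCT TGA CAT CGA — no ATG→stop ORF.
Frame -1: ATC GAT GTC AAG CTA AAA TCC — no ATG→stop ORF.
Frame -2: TCG ATG TCA AGC TAA AAT — ATG at 5, stop TAA at 14 → 12 nt.
Frame -3: CGA TGT CAA GCT AAA ATC — no ATG→stop ORF.
Longest ORF is 12 nt in frame -2 (positions 5–16).

-2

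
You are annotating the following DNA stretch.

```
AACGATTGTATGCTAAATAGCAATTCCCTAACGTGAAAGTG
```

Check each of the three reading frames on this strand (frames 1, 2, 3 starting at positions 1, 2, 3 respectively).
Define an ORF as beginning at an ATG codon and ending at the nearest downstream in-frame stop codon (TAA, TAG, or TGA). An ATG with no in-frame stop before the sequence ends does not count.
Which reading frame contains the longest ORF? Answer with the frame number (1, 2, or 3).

Frame 1: AAC GAT TGT ATG CTA AAT AGC AAT TCC CTA ACG TGA AAG — ATG at 10, stop TGA at 34 → 27 nt.
Frame 2: ACG ATT GTA TGC TAA ATA GCA ATT CCC TAA CGT GAA AGT — no ATG→stop ORF.
Frame 3: CGA TTG TAT GCT AAA TAG CAA TTC CCT AAC GTG AAA GTG — no ATG→stop ORF.
Longest ORF is 27 nt in frame 1 (positions 10–36).

1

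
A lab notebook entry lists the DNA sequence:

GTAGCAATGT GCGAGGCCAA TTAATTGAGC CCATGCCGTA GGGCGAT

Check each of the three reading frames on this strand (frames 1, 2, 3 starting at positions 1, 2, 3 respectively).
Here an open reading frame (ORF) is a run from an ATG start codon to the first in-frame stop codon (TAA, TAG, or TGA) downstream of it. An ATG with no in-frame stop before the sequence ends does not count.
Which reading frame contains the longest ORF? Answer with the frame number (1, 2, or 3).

1

Frame 1: GTA GCA ATG TGC GAG GCC AAT TAA TTG AGC CCA TGC CGT AGG GCG — ATG at 7, stop TAA at 22 → 18 nt.
Frame 2: TAG CAA TGT GCG AGG CCA ATT AAT TGA GCC CAT GCC GTA GGG CGA — no ATG→stop ORF.
Frame 3: AGC AAT GTG CGA GGC CAA TTA ATT GAG CCC ATG CCG TAG GGC GAT — ATG at 33, stop TAG at 39 → 9 nt.
Longest ORF is 18 nt in frame 1 (positions 7–24).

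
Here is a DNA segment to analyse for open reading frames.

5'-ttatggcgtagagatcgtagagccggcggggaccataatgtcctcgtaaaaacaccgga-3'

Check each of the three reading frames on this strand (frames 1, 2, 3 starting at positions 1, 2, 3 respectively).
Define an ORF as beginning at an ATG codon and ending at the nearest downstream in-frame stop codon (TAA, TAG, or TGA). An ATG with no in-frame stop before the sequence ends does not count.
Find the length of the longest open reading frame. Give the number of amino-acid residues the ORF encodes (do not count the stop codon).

3

Frame 1: TTA TGG CGT AGA GAT CGT AGA GCC GGC GGG GAC CAT AAT GTC CTC GTA AAA ACA CCG — no ATG→stop ORF.
Frame 2: TAT GGC GTA GAG ATC GTA GAG CCG GCG GGG ACC ATA ATG TCC TCG TAA AAA CAC CGG — ATG at 38, stop TAA at 47 → 12 nt.
Frame 3: ATG GCG TAG AGA TCG TAG AGC CGG CGG GGA CCA TAA TGT CCT CGT AAA AAC ACC GGA — ATG at 3, stop TAG at 9 → 9 nt.
Longest: frame 2, positions 38–49, 12 nt = 4 codons = 3 aa. → 3 amino acids.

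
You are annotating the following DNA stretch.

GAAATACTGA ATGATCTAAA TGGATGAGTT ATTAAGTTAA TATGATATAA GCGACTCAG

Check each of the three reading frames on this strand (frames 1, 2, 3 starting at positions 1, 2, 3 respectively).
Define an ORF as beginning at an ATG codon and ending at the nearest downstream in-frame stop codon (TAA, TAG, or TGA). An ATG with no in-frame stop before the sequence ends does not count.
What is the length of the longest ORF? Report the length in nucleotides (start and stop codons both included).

Frame 1: GAA ATA CTG AAT GAT CTA AAT GGA TGA GTT ATT AAG TTA ATA TGA TAT AAG CGA CTC — no ATG→stop ORF.
Frame 2: AAA TAC TGA ATG ATC TAA ATG GAT GAG TTA TTA AGT TAA TAT GAT ATA AGC GAC TCA — ATG at 11, stop TAA at 17 → 9 nt; ATG at 20, stop TAA at 38 → 21 nt.
Frame 3: AAT ACT GAA TGA TCT AAA TGG ATG AGT TAT TAA GTT AAT ATG ATA TAA GCG ACT CAG — ATG at 24, stop TAA at 33 → 12 nt; ATG at 42, stop TAA at 48 → 9 nt.
Longest: frame 2, positions 20–40, 21 nt = 7 codons = 6 aa. → 21 nucleotides.

21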